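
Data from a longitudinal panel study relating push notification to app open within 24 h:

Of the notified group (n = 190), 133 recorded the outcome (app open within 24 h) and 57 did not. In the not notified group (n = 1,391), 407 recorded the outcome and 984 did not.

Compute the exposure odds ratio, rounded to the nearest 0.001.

5.641

From the description: a = 133, b = 57, c = 407, d = 984.
OR = (a·d)/(b·c) = (133 × 984) / (57 × 407) = 130872 / 23199 = 5.64128
The odds of app open within 24 h are about 5.64 times as high in the notified group.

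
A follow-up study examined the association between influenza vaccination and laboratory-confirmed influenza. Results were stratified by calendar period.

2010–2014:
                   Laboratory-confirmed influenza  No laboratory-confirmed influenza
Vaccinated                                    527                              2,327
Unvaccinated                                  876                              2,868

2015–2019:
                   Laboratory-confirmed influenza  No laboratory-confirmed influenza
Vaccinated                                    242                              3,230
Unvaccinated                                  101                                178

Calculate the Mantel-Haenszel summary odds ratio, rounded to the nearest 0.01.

OR_MH = Σ(aᵢdᵢ/nᵢ) / Σ(bᵢcᵢ/nᵢ), where nᵢ is the stratum total.
Stratum 1 (2010–2014): n = 6598; a·d/n = 527·2868/6598 = 229.0749; b·c/n = 2327·876/6598 = 308.9500
Stratum 2 (2015–2019): n = 3751; a·d/n = 242·178/3751 = 11.4839; b·c/n = 3230·101/3751 = 86.9715
OR_MH = (229.0749 + 11.4839) / (308.9500 + 86.9715) = 240.5587 / 395.9215 = 0.60759

0.61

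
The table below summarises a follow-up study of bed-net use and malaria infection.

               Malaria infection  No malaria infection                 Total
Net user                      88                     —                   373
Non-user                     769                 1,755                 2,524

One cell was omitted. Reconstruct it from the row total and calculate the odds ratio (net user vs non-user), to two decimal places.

The missing cell is in the exposed row: 373 − 88 = 285.
So a = 88, b = 285, c = 769, d = 1755.
OR = (a·d)/(b·c) = (88 × 1755) / (285 × 769) = 154440 / 219165 = 0.70467

0.70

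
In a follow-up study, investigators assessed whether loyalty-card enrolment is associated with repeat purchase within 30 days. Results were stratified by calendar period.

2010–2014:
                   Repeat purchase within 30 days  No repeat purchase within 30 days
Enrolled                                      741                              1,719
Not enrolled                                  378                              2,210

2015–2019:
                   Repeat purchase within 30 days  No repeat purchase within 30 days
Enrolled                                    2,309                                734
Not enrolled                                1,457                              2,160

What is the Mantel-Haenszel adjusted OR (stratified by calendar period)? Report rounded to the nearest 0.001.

OR_MH = Σ(aᵢdᵢ/nᵢ) / Σ(bᵢcᵢ/nᵢ), where nᵢ is the stratum total.
Stratum 1 (2010–2014): n = 5048; a·d/n = 741·2210/5048 = 324.4077; b·c/n = 1719·378/5048 = 128.7207
Stratum 2 (2015–2019): n = 6660; a·d/n = 2309·2160/6660 = 748.8649; b·c/n = 734·1457/6660 = 160.5763
OR_MH = (324.4077 + 748.8649) / (128.7207 + 160.5763) = 1073.2726 / 289.2970 = 3.70993

3.710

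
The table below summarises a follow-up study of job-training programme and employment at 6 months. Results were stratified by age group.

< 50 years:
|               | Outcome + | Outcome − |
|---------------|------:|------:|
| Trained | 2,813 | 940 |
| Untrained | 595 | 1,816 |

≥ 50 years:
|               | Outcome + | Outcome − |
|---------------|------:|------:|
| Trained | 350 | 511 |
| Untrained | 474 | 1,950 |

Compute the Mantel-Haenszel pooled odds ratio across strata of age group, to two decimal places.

6.30

OR_MH = Σ(aᵢdᵢ/nᵢ) / Σ(bᵢcᵢ/nᵢ), where nᵢ is the stratum total.
Stratum 1 (< 50 years): n = 6164; a·d/n = 2813·1816/6164 = 828.7489; b·c/n = 940·595/6164 = 90.7365
Stratum 2 (≥ 50 years): n = 3285; a·d/n = 350·1950/3285 = 207.7626; b·c/n = 511·474/3285 = 73.7333
OR_MH = (828.7489 + 207.7626) / (90.7365 + 73.7333) = 1036.5114 / 164.4699 = 6.30214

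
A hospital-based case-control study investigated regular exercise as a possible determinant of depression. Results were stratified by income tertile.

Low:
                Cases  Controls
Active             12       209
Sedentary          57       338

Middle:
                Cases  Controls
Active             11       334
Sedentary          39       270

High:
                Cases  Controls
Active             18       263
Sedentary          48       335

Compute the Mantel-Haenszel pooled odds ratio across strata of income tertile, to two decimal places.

OR_MH = Σ(aᵢdᵢ/nᵢ) / Σ(bᵢcᵢ/nᵢ), where nᵢ is the stratum total.
Stratum 1 (Low): n = 616; a·d/n = 12·338/616 = 6.5844; b·c/n = 209·57/616 = 19.3393
Stratum 2 (Middle): n = 654; a·d/n = 11·270/654 = 4.5413; b·c/n = 334·39/654 = 19.9174
Stratum 3 (High): n = 664; a·d/n = 18·335/664 = 9.0813; b·c/n = 263·48/664 = 19.0120
OR_MH = (6.5844 + 4.5413 + 9.0813) / (19.3393 + 19.9174 + 19.0120) = 20.2070 / 58.2688 = 0.34679

0.35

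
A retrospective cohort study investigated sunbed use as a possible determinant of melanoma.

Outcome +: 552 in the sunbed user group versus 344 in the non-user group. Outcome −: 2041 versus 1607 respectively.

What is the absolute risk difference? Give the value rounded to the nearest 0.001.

From the description: a = 552, b = 2041, c = 344, d = 1607.
Risk in exposed = 552/2593 = 0.212881; risk in unexposed = 344/1951 = 0.176320.
Risk difference = 0.212881 − 0.176320 = 0.036561

0.037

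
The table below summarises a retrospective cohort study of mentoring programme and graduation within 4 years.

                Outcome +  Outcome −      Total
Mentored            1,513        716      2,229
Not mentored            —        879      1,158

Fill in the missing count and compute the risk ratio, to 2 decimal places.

2.82

The missing cell is in the unexposed row: 1158 − 879 = 279.
So a = 1513, b = 716, c = 279, d = 879.
RR = [a/(a+b)] / [c/(c+d)] = (1513/2229) / (279/1158) = 0.67878/0.24093 = 2.81730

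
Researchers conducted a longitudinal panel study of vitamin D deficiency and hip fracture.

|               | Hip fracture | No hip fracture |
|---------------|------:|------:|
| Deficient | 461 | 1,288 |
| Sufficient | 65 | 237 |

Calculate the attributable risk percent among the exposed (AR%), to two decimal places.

18.34

Cells: a = 461, b = 1288, c = 65, d = 237.
Risk in exposed = 461/1749 = 0.26358; risk in unexposed = 65/302 = 0.21523.
RR = 0.26358/0.21523 = 1.22463
AR% = (RR − 1)/RR × 100 = (1.22463 − 1)/1.22463 × 100 = 18.3426%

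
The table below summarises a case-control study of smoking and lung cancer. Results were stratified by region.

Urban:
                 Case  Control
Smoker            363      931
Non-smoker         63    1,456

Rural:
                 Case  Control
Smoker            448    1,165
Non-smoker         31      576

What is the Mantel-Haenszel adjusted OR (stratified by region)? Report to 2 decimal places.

OR_MH = Σ(aᵢdᵢ/nᵢ) / Σ(bᵢcᵢ/nᵢ), where nᵢ is the stratum total.
Stratum 1 (Urban): n = 2813; a·d/n = 363·1456/2813 = 187.8877; b·c/n = 931·63/2813 = 20.8507
Stratum 2 (Rural): n = 2220; a·d/n = 448·576/2220 = 116.2378; b·c/n = 1165·31/2220 = 16.2680
OR_MH = (187.8877 + 116.2378) / (20.8507 + 16.2680) = 304.1255 / 37.1187 = 8.19332

8.19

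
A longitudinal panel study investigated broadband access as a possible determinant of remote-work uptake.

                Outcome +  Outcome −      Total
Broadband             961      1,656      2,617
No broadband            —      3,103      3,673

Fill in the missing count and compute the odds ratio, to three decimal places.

The missing cell is in the unexposed row: 3673 − 3103 = 570.
So a = 961, b = 1656, c = 570, d = 3103.
OR = (a·d)/(b·c) = (961 × 3103) / (1656 × 570) = 2981983 / 943920 = 3.15915

3.159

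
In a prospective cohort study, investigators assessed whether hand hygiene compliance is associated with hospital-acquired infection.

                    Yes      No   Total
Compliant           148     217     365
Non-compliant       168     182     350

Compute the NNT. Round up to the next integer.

Risk in treated group = 148/365 = 0.40548; risk in control = 168/350 = 0.48000.
Absolute risk reduction = 0.48000 − 0.40548 = 0.07452
NNT = 1 / ARR = 1 / 0.07452 = 13.419 → round up → 14

14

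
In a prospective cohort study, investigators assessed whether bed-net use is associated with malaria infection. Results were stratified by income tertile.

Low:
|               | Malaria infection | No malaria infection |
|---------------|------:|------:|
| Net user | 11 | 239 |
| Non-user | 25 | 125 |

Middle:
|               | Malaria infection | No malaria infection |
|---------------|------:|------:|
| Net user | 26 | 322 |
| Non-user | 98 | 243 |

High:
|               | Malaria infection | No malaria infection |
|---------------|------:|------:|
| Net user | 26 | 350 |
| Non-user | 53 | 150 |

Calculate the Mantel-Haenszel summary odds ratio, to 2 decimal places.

0.21

OR_MH = Σ(aᵢdᵢ/nᵢ) / Σ(bᵢcᵢ/nᵢ), where nᵢ is the stratum total.
Stratum 1 (Low): n = 400; a·d/n = 11·125/400 = 3.4375; b·c/n = 239·25/400 = 14.9375
Stratum 2 (Middle): n = 689; a·d/n = 26·243/689 = 9.1698; b·c/n = 322·98/689 = 45.7997
Stratum 3 (High): n = 579; a·d/n = 26·150/579 = 6.7358; b·c/n = 350·53/579 = 32.0380
OR_MH = (3.4375 + 9.1698 + 6.7358) / (14.9375 + 45.7997 + 32.0380) = 19.3431 / 92.7752 = 0.20849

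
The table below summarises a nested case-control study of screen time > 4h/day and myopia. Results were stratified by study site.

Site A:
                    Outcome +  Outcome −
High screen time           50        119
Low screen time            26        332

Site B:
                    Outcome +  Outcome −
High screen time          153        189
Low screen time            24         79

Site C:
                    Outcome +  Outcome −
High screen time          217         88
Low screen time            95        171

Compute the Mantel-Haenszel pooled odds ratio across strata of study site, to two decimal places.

OR_MH = Σ(aᵢdᵢ/nᵢ) / Σ(bᵢcᵢ/nᵢ), where nᵢ is the stratum total.
Stratum 1 (Site A): n = 527; a·d/n = 50·332/527 = 31.4991; b·c/n = 119·26/527 = 5.8710
Stratum 2 (Site B): n = 445; a·d/n = 153·79/445 = 27.1618; b·c/n = 189·24/445 = 10.1933
Stratum 3 (Site C): n = 571; a·d/n = 217·171/571 = 64.9860; b·c/n = 88·95/571 = 14.6410
OR_MH = (31.4991 + 27.1618 + 64.9860) / (5.8710 + 10.1933 + 14.6410) = 123.6468 / 30.7052 = 4.02690

4.03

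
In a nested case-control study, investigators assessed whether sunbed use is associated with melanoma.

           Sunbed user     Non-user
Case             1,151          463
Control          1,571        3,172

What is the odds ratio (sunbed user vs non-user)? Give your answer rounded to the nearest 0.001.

Reading the table with exposure as columns: a = 1151 (Sunbed user, case), b = 1571 (Sunbed user, non-case), c = 463 (Non-user, case), d = 3172.
OR = (a·d)/(b·c) = (1151 × 3172) / (1571 × 463) = 3650972 / 727373 = 5.01939
The odds of melanoma are about 5.02 times as high in the sunbed user group.

5.019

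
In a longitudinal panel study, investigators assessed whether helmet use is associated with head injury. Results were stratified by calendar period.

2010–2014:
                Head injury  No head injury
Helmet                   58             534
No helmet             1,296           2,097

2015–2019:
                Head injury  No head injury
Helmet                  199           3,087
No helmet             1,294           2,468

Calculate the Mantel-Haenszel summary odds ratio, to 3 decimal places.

OR_MH = Σ(aᵢdᵢ/nᵢ) / Σ(bᵢcᵢ/nᵢ), where nᵢ is the stratum total.
Stratum 1 (2010–2014): n = 3985; a·d/n = 58·2097/3985 = 30.5210; b·c/n = 534·1296/3985 = 173.6673
Stratum 2 (2015–2019): n = 7048; a·d/n = 199·2468/7048 = 69.6839; b·c/n = 3087·1294/7048 = 566.7676
OR_MH = (30.5210 + 69.6839) / (173.6673 + 566.7676) = 100.2048 / 740.4348 = 0.13533

0.135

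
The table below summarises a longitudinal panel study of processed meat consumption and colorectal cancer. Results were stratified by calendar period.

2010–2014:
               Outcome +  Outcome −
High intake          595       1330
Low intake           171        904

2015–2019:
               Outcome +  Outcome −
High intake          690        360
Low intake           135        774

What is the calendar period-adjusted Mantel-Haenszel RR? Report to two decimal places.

2.93

RR_MH = Σ(aᵢ·n₀ᵢ/nᵢ) / Σ(cᵢ·n₁ᵢ/nᵢ), with n₁ᵢ = aᵢ+bᵢ (exposed), n₀ᵢ = cᵢ+dᵢ (unexposed), nᵢ = n₁ᵢ+n₀ᵢ.
Stratum 1 (2010–2014): n₁ = 1925, n₀ = 1075, n = 3000; a·n₀/n = 595·1075/3000 = 213.2083; c·n₁/n = 171·1925/3000 = 109.7250
Stratum 2 (2015–2019): n₁ = 1050, n₀ = 909, n = 1959; a·n₀/n = 690·909/1959 = 320.1685; c·n₁/n = 135·1050/1959 = 72.3583
RR_MH = (213.2083 + 320.1685) / (109.7250 + 72.3583) = 533.3768 / 182.0833 = 2.92930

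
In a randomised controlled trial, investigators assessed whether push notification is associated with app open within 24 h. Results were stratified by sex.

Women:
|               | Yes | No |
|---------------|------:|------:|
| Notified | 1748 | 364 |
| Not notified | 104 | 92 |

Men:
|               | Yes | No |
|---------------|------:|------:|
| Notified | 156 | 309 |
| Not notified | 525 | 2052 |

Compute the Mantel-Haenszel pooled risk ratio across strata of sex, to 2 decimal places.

1.60

RR_MH = Σ(aᵢ·n₀ᵢ/nᵢ) / Σ(cᵢ·n₁ᵢ/nᵢ), with n₁ᵢ = aᵢ+bᵢ (exposed), n₀ᵢ = cᵢ+dᵢ (unexposed), nᵢ = n₁ᵢ+n₀ᵢ.
Stratum 1 (Women): n₁ = 2112, n₀ = 196, n = 2308; a·n₀/n = 1748·196/2308 = 148.4437; c·n₁/n = 104·2112/2308 = 95.1681
Stratum 2 (Men): n₁ = 465, n₀ = 2577, n = 3042; a·n₀/n = 156·2577/3042 = 132.1538; c·n₁/n = 525·465/3042 = 80.2515
RR_MH = (148.4437 + 132.1538) / (95.1681 + 80.2515) = 280.5975 / 175.4196 = 1.59958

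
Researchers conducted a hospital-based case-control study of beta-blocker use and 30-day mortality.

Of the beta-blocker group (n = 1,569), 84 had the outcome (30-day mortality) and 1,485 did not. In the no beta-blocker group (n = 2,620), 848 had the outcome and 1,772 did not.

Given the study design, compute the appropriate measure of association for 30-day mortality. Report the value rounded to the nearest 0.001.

0.118

From the description: a = 84, b = 1485, c = 848, d = 1772.
This is a hospital-based case-control study: participants were sampled on outcome status, so risks in the source population cannot be estimated directly — relative risk is not valid here. The odds ratio is the appropriate measure.
OR = (a·d)/(b·c) = (84 × 1772) / (1485 × 848) = 148848 / 1259280 = 0.11820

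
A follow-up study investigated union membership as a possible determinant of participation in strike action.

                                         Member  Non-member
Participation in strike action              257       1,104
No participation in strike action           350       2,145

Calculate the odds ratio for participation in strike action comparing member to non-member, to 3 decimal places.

Reading the table with exposure as columns: a = 257 (Member, case), b = 350 (Member, non-case), c = 1104 (Non-member, case), d = 2145.
OR = (a·d)/(b·c) = (257 × 2145) / (350 × 1104) = 551265 / 386400 = 1.42667
The odds of participation in strike action are about 1.43 times as high in the member group.

1.427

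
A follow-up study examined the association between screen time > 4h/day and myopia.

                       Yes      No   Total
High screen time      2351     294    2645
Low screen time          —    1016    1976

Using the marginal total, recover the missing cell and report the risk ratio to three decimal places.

The missing cell is in the unexposed row: 1976 − 1016 = 960.
So a = 2351, b = 294, c = 960, d = 1016.
RR = [a/(a+b)] / [c/(c+d)] = (2351/2645) / (960/1976) = 0.88885/0.48583 = 1.82954

1.830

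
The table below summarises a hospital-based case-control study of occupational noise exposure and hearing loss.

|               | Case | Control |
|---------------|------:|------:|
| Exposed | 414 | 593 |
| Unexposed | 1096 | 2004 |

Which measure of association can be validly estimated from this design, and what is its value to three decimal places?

1.277

Cells: a = 414, b = 593, c = 1096, d = 2004.
This is a hospital-based case-control study: participants were sampled on outcome status, so risks in the source population cannot be estimated directly — relative risk is not valid here. The odds ratio is the appropriate measure.
OR = (a·d)/(b·c) = (414 × 2004) / (593 × 1096) = 829656 / 649928 = 1.27654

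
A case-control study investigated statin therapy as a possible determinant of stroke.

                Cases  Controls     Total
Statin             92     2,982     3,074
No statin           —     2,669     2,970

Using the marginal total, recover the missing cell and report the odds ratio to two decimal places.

0.27

The missing cell is in the unexposed row: 2970 − 2669 = 301.
So a = 92, b = 2982, c = 301, d = 2669.
OR = (a·d)/(b·c) = (92 × 2669) / (2982 × 301) = 245548 / 897582 = 0.27357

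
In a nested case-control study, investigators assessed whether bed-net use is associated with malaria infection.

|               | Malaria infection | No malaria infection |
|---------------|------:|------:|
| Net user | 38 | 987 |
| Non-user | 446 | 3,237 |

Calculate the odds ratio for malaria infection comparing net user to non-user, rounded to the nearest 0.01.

0.28

Cells: a = 38, b = 987, c = 446, d = 3237.
OR = (a·d)/(b·c) = (38 × 3237) / (987 × 446) = 123006 / 440202 = 0.27943
Exposure is associated with lower odds of malaria infection (OR = 0.28 < 1).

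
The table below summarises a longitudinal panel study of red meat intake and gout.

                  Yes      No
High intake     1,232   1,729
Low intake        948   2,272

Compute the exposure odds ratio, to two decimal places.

1.71

Cells: a = 1232, b = 1729, c = 948, d = 2272.
OR = (a·d)/(b·c) = (1232 × 2272) / (1729 × 948) = 2799104 / 1639092 = 1.70772
The odds of gout are about 1.71 times as high in the high intake group.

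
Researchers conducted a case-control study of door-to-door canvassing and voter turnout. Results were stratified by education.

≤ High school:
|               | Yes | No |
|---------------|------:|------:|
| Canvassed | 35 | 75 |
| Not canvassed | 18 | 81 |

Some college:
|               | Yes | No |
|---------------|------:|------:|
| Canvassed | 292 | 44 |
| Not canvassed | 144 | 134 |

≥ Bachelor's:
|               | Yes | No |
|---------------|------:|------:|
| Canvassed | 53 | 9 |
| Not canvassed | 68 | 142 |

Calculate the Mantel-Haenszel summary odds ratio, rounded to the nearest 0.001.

OR_MH = Σ(aᵢdᵢ/nᵢ) / Σ(bᵢcᵢ/nᵢ), where nᵢ is the stratum total.
Stratum 1 (≤ High school): n = 209; a·d/n = 35·81/209 = 13.5646; b·c/n = 75·18/209 = 6.4593
Stratum 2 (Some college): n = 614; a·d/n = 292·134/614 = 63.7264; b·c/n = 44·144/614 = 10.3192
Stratum 3 (≥ Bachelor's): n = 272; a·d/n = 53·142/272 = 27.6691; b·c/n = 9·68/272 = 2.2500
OR_MH = (13.5646 + 63.7264 + 27.6691) / (6.4593 + 10.3192 + 2.2500) = 104.9601 / 19.0285 = 5.51593

5.516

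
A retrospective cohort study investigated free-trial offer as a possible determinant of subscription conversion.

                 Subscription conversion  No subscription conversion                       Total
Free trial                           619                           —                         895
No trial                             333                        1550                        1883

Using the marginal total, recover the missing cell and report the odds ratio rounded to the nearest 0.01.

10.44

The missing cell is in the exposed row: 895 − 619 = 276.
So a = 619, b = 276, c = 333, d = 1550.
OR = (a·d)/(b·c) = (619 × 1550) / (276 × 333) = 959450 / 91908 = 10.43924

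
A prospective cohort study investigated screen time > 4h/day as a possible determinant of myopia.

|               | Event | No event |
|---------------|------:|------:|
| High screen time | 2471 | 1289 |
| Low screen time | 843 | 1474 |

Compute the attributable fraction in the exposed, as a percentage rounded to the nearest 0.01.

Cells: a = 2471, b = 1289, c = 843, d = 1474.
Risk in exposed = 2471/3760 = 0.65718; risk in unexposed = 843/2317 = 0.36383.
RR = 0.65718/0.36383 = 1.80627
AR% = (RR − 1)/RR × 100 = (1.80627 − 1)/1.80627 × 100 = 44.6374%

44.64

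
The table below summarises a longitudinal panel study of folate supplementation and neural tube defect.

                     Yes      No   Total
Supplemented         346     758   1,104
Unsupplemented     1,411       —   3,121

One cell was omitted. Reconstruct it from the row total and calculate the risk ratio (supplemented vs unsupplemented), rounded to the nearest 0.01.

0.69

The missing cell is in the unexposed row: 3121 − 1411 = 1710.
So a = 346, b = 758, c = 1411, d = 1710.
RR = [a/(a+b)] / [c/(c+d)] = (346/1104) / (1411/3121) = 0.31341/0.45210 = 0.69322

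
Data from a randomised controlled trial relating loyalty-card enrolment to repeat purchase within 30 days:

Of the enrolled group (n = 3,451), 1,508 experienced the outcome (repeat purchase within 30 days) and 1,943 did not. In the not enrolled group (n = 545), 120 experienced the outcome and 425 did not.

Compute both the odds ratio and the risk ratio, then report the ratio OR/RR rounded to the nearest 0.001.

1.385

From the description: a = 1508, b = 1943, c = 120, d = 425.
OR = (1508·425)/(1943·120) = 640900/233160 = 2.74876
Risk in exposed = 1508/3451 = 0.43697; risk in unexposed = 120/545 = 0.22018; RR = 1.98459
OR/RR = 2.74876 / 1.98459 = 1.38505
The outcome is not rare, so the OR lies further from 1 than the RR.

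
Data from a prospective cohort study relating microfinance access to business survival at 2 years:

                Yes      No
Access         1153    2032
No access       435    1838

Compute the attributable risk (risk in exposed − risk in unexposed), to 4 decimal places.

0.1706

Cells: a = 1153, b = 2032, c = 435, d = 1838.
Risk in exposed = 1153/3185 = 0.362009; risk in unexposed = 435/2273 = 0.191377.
Risk difference = 0.362009 − 0.191377 = 0.170632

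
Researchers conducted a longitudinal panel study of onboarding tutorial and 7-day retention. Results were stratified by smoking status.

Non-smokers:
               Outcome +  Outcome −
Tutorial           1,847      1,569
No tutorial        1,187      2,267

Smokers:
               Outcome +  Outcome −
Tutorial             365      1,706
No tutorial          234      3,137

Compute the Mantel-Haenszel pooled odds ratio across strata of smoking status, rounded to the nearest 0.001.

OR_MH = Σ(aᵢdᵢ/nᵢ) / Σ(bᵢcᵢ/nᵢ), where nᵢ is the stratum total.
Stratum 1 (Non-smokers): n = 6870; a·d/n = 1847·2267/6870 = 609.4831; b·c/n = 1569·1187/6870 = 271.0921
Stratum 2 (Smokers): n = 5442; a·d/n = 365·3137/5442 = 210.4015; b·c/n = 1706·234/5442 = 73.3561
OR_MH = (609.4831 + 210.4015) / (271.0921 + 73.3561) = 819.8846 / 344.4483 = 2.38028

2.380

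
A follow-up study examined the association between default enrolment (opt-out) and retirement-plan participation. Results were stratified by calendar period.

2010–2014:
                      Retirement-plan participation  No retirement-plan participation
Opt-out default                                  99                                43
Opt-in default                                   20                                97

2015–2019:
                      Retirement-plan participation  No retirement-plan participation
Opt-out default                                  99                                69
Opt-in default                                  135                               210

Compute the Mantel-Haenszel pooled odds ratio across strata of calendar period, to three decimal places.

OR_MH = Σ(aᵢdᵢ/nᵢ) / Σ(bᵢcᵢ/nᵢ), where nᵢ is the stratum total.
Stratum 1 (2010–2014): n = 259; a·d/n = 99·97/259 = 37.0772; b·c/n = 43·20/259 = 3.3205
Stratum 2 (2015–2019): n = 513; a·d/n = 99·210/513 = 40.5263; b·c/n = 69·135/513 = 18.1579
OR_MH = (37.0772 + 40.5263) / (3.3205 + 18.1579) = 77.6035 / 21.4784 = 3.61310

3.613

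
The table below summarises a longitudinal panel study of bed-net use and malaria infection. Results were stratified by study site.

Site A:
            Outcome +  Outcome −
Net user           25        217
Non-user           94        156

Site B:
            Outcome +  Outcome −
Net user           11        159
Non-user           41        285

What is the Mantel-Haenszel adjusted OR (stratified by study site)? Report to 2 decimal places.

OR_MH = Σ(aᵢdᵢ/nᵢ) / Σ(bᵢcᵢ/nᵢ), where nᵢ is the stratum total.
Stratum 1 (Site A): n = 492; a·d/n = 25·156/492 = 7.9268; b·c/n = 217·94/492 = 41.4593
Stratum 2 (Site B): n = 496; a·d/n = 11·285/496 = 6.3206; b·c/n = 159·41/496 = 13.1431
OR_MH = (7.9268 + 6.3206) / (41.4593 + 13.1431) = 14.2474 / 54.6025 = 0.26093

0.26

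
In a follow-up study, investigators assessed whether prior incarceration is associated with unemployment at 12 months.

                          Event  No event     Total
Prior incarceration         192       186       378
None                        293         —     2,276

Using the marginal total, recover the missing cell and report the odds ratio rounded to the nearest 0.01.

6.99

The missing cell is in the unexposed row: 2276 − 293 = 1983.
So a = 192, b = 186, c = 293, d = 1983.
OR = (a·d)/(b·c) = (192 × 1983) / (186 × 293) = 380736 / 54498 = 6.98624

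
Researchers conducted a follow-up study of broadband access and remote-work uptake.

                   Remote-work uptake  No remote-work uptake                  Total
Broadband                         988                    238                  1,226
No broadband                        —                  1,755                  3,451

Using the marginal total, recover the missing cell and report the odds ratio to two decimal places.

4.30

The missing cell is in the unexposed row: 3451 − 1755 = 1696.
So a = 988, b = 238, c = 1696, d = 1755.
OR = (a·d)/(b·c) = (988 × 1755) / (238 × 1696) = 1733940 / 403648 = 4.29567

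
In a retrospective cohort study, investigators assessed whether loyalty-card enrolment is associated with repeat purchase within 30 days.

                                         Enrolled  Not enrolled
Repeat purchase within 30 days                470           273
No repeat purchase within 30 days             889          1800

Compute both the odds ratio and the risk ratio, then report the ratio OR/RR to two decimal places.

Reading the table with exposure as columns: a = 470 (Enrolled, case), b = 889 (Enrolled, non-case), c = 273 (Not enrolled, case), d = 1800.
OR = (470·1800)/(889·273) = 846000/242697 = 3.48583
Risk in exposed = 470/1359 = 0.34584; risk in unexposed = 273/2073 = 0.13169; RR = 2.62612
OR/RR = 3.48583 / 2.62612 = 1.32737
The outcome is not rare, so the OR lies further from 1 than the RR.

1.33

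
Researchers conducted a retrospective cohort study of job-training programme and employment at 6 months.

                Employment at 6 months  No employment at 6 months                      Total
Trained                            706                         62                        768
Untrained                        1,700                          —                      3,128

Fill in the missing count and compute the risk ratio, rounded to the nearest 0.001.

The missing cell is in the unexposed row: 3128 − 1700 = 1428.
So a = 706, b = 62, c = 1700, d = 1428.
RR = [a/(a+b)] / [c/(c+d)] = (706/768) / (1700/3128) = 0.91927/0.54348 = 1.69146

1.691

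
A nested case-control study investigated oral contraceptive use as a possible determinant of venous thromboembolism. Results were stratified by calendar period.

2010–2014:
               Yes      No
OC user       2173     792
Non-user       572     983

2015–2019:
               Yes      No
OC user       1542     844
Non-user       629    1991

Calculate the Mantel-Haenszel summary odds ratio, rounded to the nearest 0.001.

5.264

OR_MH = Σ(aᵢdᵢ/nᵢ) / Σ(bᵢcᵢ/nᵢ), where nᵢ is the stratum total.
Stratum 1 (2010–2014): n = 4520; a·d/n = 2173·983/4520 = 472.5794; b·c/n = 792·572/4520 = 100.2265
Stratum 2 (2015–2019): n = 5006; a·d/n = 1542·1991/5006 = 613.2885; b·c/n = 844·629/5006 = 106.0479
OR_MH = (472.5794 + 613.2885) / (100.2265 + 106.0479) = 1085.8679 / 206.2745 = 5.26419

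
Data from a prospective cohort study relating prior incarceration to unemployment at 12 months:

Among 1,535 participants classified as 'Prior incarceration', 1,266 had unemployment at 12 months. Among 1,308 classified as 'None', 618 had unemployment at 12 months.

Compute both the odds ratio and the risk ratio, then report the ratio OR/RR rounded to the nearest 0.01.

3.01

From the description: a = 1266, b = 269, c = 618, d = 690.
OR = (1266·690)/(269·618) = 873540/166242 = 5.25463
Risk in exposed = 1266/1535 = 0.82476; risk in unexposed = 618/1308 = 0.47248; RR = 1.74560
OR/RR = 5.25463 / 1.74560 = 3.01021
The outcome is not rare, so the OR lies further from 1 than the RR.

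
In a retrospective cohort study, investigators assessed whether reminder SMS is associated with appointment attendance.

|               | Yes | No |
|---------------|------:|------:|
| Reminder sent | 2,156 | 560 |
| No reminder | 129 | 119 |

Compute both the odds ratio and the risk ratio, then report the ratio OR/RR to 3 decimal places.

2.327

Cells: a = 2156, b = 560, c = 129, d = 119.
OR = (2156·119)/(560·129) = 256564/72240 = 3.55155
Risk in exposed = 2156/2716 = 0.79381; risk in unexposed = 129/248 = 0.52016; RR = 1.52609
OR/RR = 3.55155 / 1.52609 = 2.32722
The outcome is not rare, so the OR lies further from 1 than the RR.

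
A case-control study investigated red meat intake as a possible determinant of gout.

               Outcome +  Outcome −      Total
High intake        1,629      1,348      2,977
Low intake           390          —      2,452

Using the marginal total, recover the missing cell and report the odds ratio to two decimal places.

6.39

The missing cell is in the unexposed row: 2452 − 390 = 2062.
So a = 1629, b = 1348, c = 390, d = 2062.
OR = (a·d)/(b·c) = (1629 × 2062) / (1348 × 390) = 3358998 / 525720 = 6.38933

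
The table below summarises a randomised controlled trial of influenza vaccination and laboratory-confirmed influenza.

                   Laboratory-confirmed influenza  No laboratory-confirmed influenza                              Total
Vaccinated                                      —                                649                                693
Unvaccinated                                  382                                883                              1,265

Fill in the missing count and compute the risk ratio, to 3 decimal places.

0.210

The missing cell is in the exposed row: 693 − 649 = 44.
So a = 44, b = 649, c = 382, d = 883.
RR = [a/(a+b)] / [c/(c+d)] = (44/693) / (382/1265) = 0.06349/0.30198 = 0.21026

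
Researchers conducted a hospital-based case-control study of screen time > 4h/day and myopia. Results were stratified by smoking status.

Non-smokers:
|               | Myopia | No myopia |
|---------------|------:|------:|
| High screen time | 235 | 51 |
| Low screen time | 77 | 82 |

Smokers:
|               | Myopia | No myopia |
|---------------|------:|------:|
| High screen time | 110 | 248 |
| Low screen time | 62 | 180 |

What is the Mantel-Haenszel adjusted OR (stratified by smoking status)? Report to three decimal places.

2.215

OR_MH = Σ(aᵢdᵢ/nᵢ) / Σ(bᵢcᵢ/nᵢ), where nᵢ is the stratum total.
Stratum 1 (Non-smokers): n = 445; a·d/n = 235·82/445 = 43.3034; b·c/n = 51·77/445 = 8.8247
Stratum 2 (Smokers): n = 600; a·d/n = 110·180/600 = 33.0000; b·c/n = 248·62/600 = 25.6267
OR_MH = (43.3034 + 33.0000) / (8.8247 + 25.6267) = 76.3034 / 34.4514 = 2.21481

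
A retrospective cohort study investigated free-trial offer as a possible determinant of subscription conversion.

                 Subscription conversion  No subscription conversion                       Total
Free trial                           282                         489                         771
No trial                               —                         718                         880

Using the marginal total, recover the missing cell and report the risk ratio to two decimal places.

The missing cell is in the unexposed row: 880 − 718 = 162.
So a = 282, b = 489, c = 162, d = 718.
RR = [a/(a+b)] / [c/(c+d)] = (282/771) / (162/880) = 0.36576/0.18409 = 1.98684

1.99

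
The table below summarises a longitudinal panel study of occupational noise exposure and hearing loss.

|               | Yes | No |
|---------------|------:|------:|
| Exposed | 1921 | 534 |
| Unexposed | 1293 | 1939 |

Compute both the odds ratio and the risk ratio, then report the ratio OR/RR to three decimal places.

Cells: a = 1921, b = 534, c = 1293, d = 1939.
OR = (1921·1939)/(534·1293) = 3724819/690462 = 5.39468
Risk in exposed = 1921/2455 = 0.78248; risk in unexposed = 1293/3232 = 0.40006; RR = 1.95591
OR/RR = 5.39468 / 1.95591 = 2.75814
The outcome is not rare, so the OR lies further from 1 than the RR.

2.758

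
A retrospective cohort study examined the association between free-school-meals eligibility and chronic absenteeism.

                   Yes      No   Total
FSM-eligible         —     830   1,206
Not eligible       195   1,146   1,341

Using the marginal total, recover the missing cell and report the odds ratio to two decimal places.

The missing cell is in the exposed row: 1206 − 830 = 376.
So a = 376, b = 830, c = 195, d = 1146.
OR = (a·d)/(b·c) = (376 × 1146) / (830 × 195) = 430896 / 161850 = 2.66232

2.66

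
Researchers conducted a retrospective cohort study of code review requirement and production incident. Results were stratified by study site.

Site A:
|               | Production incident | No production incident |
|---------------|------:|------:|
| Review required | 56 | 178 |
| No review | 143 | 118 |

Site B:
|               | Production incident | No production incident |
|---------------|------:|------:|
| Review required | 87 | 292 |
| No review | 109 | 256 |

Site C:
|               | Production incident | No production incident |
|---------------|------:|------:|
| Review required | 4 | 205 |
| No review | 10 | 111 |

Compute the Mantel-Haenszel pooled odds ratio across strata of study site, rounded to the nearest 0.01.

0.44

OR_MH = Σ(aᵢdᵢ/nᵢ) / Σ(bᵢcᵢ/nᵢ), where nᵢ is the stratum total.
Stratum 1 (Site A): n = 495; a·d/n = 56·118/495 = 13.3495; b·c/n = 178·143/495 = 51.4222
Stratum 2 (Site B): n = 744; a·d/n = 87·256/744 = 29.9355; b·c/n = 292·109/744 = 42.7796
Stratum 3 (Site C): n = 330; a·d/n = 4·111/330 = 1.3455; b·c/n = 205·10/330 = 6.2121
OR_MH = (13.3495 + 29.9355 + 1.3455) / (51.4222 + 42.7796 + 6.2121) = 44.6304 / 100.4139 = 0.44446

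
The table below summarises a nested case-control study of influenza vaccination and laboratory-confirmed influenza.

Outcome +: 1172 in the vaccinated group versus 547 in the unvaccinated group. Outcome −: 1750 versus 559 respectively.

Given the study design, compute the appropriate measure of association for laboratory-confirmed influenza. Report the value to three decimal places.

0.684

From the description: a = 1172, b = 1750, c = 547, d = 559.
This is a nested case-control study: participants were sampled on outcome status, so risks in the source population cannot be estimated directly — relative risk is not valid here. The odds ratio is the appropriate measure.
OR = (a·d)/(b·c) = (1172 × 559) / (1750 × 547) = 655148 / 957250 = 0.68441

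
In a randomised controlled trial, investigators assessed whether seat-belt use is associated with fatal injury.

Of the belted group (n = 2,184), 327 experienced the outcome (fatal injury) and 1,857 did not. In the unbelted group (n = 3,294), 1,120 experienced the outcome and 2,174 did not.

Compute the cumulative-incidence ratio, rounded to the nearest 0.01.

0.44

From the description: a = 327, b = 1857, c = 1120, d = 2174.
Risk in exposed = 327/2184 = 0.14973; risk in unexposed = 1120/3294 = 0.34001.
RR = 0.14973 / 0.34001 = 0.44035
The risk is 56% lower among the exposed than among the unexposed.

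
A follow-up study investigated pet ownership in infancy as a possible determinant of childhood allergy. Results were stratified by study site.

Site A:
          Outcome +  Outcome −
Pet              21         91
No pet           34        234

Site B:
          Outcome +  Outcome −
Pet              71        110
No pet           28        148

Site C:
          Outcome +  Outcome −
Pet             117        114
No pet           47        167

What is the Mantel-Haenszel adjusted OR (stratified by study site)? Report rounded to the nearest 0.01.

OR_MH = Σ(aᵢdᵢ/nᵢ) / Σ(bᵢcᵢ/nᵢ), where nᵢ is the stratum total.
Stratum 1 (Site A): n = 380; a·d/n = 21·234/380 = 12.9316; b·c/n = 91·34/380 = 8.1421
Stratum 2 (Site B): n = 357; a·d/n = 71·148/357 = 29.4342; b·c/n = 110·28/357 = 8.6275
Stratum 3 (Site C): n = 445; a·d/n = 117·167/445 = 43.9079; b·c/n = 114·47/445 = 12.0404
OR_MH = (12.9316 + 29.4342 + 43.9079) / (8.1421 + 8.6275 + 12.0404) = 86.2736 / 28.8100 = 2.99457

2.99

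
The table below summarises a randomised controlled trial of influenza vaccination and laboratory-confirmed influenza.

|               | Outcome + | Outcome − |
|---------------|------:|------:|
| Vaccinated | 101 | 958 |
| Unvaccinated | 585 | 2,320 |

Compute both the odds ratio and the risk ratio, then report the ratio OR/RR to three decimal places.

0.883

Cells: a = 101, b = 958, c = 585, d = 2320.
OR = (101·2320)/(958·585) = 234320/560430 = 0.41811
Risk in exposed = 101/1059 = 0.09537; risk in unexposed = 585/2905 = 0.20138; RR = 0.47360
OR/RR = 0.41811 / 0.47360 = 0.88282
The outcome is not rare, so the OR lies further from 1 than the RR.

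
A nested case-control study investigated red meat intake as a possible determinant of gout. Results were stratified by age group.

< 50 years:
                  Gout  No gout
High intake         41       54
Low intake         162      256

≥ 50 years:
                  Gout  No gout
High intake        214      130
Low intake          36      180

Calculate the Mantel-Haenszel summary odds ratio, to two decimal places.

3.51

OR_MH = Σ(aᵢdᵢ/nᵢ) / Σ(bᵢcᵢ/nᵢ), where nᵢ is the stratum total.
Stratum 1 (< 50 years): n = 513; a·d/n = 41·256/513 = 20.4600; b·c/n = 54·162/513 = 17.0526
Stratum 2 (≥ 50 years): n = 560; a·d/n = 214·180/560 = 68.7857; b·c/n = 130·36/560 = 8.3571
OR_MH = (20.4600 + 68.7857) / (17.0526 + 8.3571) = 89.2458 / 25.4098 = 3.51226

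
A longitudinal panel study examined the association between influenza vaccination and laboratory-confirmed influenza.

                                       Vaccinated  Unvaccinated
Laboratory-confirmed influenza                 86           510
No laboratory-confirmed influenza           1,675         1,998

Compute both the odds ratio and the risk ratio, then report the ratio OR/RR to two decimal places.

0.84

Reading the table with exposure as columns: a = 86 (Vaccinated, case), b = 1675 (Vaccinated, non-case), c = 510 (Unvaccinated, case), d = 1998.
OR = (86·1998)/(1675·510) = 171828/854250 = 0.20114
Risk in exposed = 86/1761 = 0.04884; risk in unexposed = 510/2508 = 0.20335; RR = 0.24016
OR/RR = 0.20114 / 0.24016 = 0.83755
The outcome is not rare, so the OR lies further from 1 than the RR.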